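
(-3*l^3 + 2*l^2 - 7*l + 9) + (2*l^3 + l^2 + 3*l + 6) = -l^3 + 3*l^2 - 4*l + 15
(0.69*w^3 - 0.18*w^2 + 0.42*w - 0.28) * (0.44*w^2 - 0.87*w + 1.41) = 0.3036*w^5 - 0.6795*w^4 + 1.3143*w^3 - 0.7424*w^2 + 0.8358*w - 0.3948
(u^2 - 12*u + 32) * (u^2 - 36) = u^4 - 12*u^3 - 4*u^2 + 432*u - 1152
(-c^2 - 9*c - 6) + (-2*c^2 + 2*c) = -3*c^2 - 7*c - 6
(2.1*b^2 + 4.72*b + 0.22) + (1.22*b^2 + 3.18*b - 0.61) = 3.32*b^2 + 7.9*b - 0.39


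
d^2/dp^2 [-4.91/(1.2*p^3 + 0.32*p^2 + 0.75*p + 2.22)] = ((35.352*p + 3.1424)*(1.2*p^3 + 0.32*p^2 + 0.75*p + 2.22) - 4.91*(3.6*p^2 + 0.64*p + 0.75)*(7.2*p^2 + 1.28*p + 1.5))/(1.2*p^3 + 0.32*p^2 + 0.75*p + 2.22)^3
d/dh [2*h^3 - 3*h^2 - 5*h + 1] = 6*h^2 - 6*h - 5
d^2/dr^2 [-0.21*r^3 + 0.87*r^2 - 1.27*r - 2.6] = 1.74 - 1.26*r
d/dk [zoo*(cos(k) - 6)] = zoo*sin(k)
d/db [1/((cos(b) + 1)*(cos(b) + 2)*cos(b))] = (3*sin(b) + 2*sin(b)/cos(b)^2 + 6*tan(b))/((cos(b) + 1)^2*(cos(b) + 2)^2)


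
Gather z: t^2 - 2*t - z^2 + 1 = t^2 - 2*t - z^2 + 1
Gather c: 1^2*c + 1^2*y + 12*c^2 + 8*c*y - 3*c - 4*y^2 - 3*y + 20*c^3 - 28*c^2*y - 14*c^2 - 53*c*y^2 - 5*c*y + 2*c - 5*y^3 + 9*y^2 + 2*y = 20*c^3 + c^2*(-28*y - 2) + c*(-53*y^2 + 3*y) - 5*y^3 + 5*y^2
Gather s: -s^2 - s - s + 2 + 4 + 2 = -s^2 - 2*s + 8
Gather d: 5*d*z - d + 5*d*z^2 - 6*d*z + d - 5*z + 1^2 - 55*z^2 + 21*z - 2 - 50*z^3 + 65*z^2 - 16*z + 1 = d*(5*z^2 - z) - 50*z^3 + 10*z^2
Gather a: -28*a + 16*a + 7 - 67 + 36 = -12*a - 24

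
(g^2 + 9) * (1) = g^2 + 9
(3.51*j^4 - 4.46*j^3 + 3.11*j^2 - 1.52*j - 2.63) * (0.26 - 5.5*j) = -19.305*j^5 + 25.4426*j^4 - 18.2646*j^3 + 9.1686*j^2 + 14.0698*j - 0.6838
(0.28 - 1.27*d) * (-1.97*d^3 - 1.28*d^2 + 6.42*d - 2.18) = 2.5019*d^4 + 1.074*d^3 - 8.5118*d^2 + 4.5662*d - 0.6104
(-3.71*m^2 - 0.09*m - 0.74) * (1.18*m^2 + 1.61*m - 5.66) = -4.3778*m^4 - 6.0793*m^3 + 19.9805*m^2 - 0.682*m + 4.1884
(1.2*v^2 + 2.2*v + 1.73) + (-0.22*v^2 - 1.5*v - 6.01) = 0.98*v^2 + 0.7*v - 4.28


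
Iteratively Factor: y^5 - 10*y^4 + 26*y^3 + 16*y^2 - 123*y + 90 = (y + 2)*(y^4 - 12*y^3 + 50*y^2 - 84*y + 45) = (y - 1)*(y + 2)*(y^3 - 11*y^2 + 39*y - 45) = (y - 3)*(y - 1)*(y + 2)*(y^2 - 8*y + 15) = (y - 5)*(y - 3)*(y - 1)*(y + 2)*(y - 3)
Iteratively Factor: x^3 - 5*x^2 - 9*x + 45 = (x + 3)*(x^2 - 8*x + 15) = (x - 3)*(x + 3)*(x - 5)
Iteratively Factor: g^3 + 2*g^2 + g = (g + 1)*(g^2 + g) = g*(g + 1)*(g + 1)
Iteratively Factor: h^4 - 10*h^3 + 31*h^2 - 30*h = (h - 3)*(h^3 - 7*h^2 + 10*h) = h*(h - 3)*(h^2 - 7*h + 10) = h*(h - 3)*(h - 2)*(h - 5)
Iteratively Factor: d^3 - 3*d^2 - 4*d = (d)*(d^2 - 3*d - 4) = d*(d - 4)*(d + 1)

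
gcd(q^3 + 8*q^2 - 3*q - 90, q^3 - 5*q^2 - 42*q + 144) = q^2 + 3*q - 18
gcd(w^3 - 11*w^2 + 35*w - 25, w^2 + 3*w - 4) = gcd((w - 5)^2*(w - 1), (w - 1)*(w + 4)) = w - 1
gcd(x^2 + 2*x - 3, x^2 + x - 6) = x + 3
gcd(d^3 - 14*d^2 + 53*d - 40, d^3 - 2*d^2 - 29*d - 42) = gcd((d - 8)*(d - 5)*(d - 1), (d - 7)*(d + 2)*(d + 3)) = 1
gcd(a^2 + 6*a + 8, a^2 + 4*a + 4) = a + 2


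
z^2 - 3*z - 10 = (z - 5)*(z + 2)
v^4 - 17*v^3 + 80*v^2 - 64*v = v*(v - 8)^2*(v - 1)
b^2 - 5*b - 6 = (b - 6)*(b + 1)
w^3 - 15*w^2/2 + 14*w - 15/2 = (w - 5)*(w - 3/2)*(w - 1)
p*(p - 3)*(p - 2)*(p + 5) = p^4 - 19*p^2 + 30*p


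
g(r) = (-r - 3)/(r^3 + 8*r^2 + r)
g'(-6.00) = -0.02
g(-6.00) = 0.05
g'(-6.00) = -0.02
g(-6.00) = 0.05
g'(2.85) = 0.04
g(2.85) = -0.06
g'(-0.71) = -2.64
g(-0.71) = -0.77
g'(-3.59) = -0.02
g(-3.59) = 0.01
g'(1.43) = 0.26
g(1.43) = -0.21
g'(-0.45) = -13.18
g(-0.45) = -2.36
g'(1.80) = 0.14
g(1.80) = -0.14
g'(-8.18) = -0.85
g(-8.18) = -0.26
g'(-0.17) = -1476.70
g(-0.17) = -50.28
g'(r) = (-r - 3)*(-3*r^2 - 16*r - 1)/(r^3 + 8*r^2 + r)^2 - 1/(r^3 + 8*r^2 + r) = (-r*(r^2 + 8*r + 1) + (r + 3)*(3*r^2 + 16*r + 1))/(r^2*(r^2 + 8*r + 1)^2)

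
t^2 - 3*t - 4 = (t - 4)*(t + 1)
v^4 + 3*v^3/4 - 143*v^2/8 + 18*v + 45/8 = (v - 3)*(v - 3/2)*(v + 1/4)*(v + 5)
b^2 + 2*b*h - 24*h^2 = (b - 4*h)*(b + 6*h)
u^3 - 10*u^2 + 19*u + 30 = (u - 6)*(u - 5)*(u + 1)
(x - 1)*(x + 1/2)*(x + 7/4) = x^3 + 5*x^2/4 - 11*x/8 - 7/8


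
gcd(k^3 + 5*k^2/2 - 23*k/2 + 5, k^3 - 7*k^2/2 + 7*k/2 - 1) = k^2 - 5*k/2 + 1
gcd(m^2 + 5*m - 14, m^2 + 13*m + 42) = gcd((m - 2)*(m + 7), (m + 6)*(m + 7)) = m + 7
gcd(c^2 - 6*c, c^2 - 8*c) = c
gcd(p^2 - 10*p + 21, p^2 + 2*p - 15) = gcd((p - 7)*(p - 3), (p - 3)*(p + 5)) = p - 3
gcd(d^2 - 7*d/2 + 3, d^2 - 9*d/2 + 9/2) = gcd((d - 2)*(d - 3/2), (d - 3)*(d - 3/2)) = d - 3/2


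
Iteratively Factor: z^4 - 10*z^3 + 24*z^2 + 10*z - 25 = (z + 1)*(z^3 - 11*z^2 + 35*z - 25) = (z - 1)*(z + 1)*(z^2 - 10*z + 25) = (z - 5)*(z - 1)*(z + 1)*(z - 5)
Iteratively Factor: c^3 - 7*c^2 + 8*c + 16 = (c + 1)*(c^2 - 8*c + 16) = (c - 4)*(c + 1)*(c - 4)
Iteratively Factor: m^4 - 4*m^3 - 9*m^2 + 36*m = (m - 3)*(m^3 - m^2 - 12*m) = (m - 3)*(m + 3)*(m^2 - 4*m) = m*(m - 3)*(m + 3)*(m - 4)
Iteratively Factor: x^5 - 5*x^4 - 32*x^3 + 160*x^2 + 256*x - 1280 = (x - 4)*(x^4 - x^3 - 36*x^2 + 16*x + 320) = (x - 4)^2*(x^3 + 3*x^2 - 24*x - 80) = (x - 4)^2*(x + 4)*(x^2 - x - 20) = (x - 5)*(x - 4)^2*(x + 4)*(x + 4)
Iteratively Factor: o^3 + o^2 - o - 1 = (o - 1)*(o^2 + 2*o + 1) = (o - 1)*(o + 1)*(o + 1)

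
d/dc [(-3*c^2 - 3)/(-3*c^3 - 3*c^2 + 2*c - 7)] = 3*(-3*c^4 - 11*c^2 + 8*c + 2)/(9*c^6 + 18*c^5 - 3*c^4 + 30*c^3 + 46*c^2 - 28*c + 49)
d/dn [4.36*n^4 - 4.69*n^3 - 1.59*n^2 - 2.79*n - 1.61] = 17.44*n^3 - 14.07*n^2 - 3.18*n - 2.79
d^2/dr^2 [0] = 0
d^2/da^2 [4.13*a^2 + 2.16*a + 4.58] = 8.26000000000000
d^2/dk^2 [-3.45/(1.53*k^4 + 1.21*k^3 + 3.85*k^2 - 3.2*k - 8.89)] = ((63.342*k^2 + 25.047*k + 26.565)*(1.53*k^4 + 1.21*k^3 + 3.85*k^2 - 3.2*k - 8.89) - 3.45*(6.12*k^3 + 3.63*k^2 + 7.7*k - 3.2)*(12.24*k^3 + 7.26*k^2 + 15.4*k - 6.4))/(1.53*k^4 + 1.21*k^3 + 3.85*k^2 - 3.2*k - 8.89)^3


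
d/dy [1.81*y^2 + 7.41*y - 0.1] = 3.62*y + 7.41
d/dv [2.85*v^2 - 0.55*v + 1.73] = 5.7*v - 0.55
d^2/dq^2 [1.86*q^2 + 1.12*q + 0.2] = 3.72000000000000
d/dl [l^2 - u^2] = 2*l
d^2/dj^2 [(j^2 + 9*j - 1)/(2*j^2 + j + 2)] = 2*(34*j^3 - 24*j^2 - 114*j - 11)/(8*j^6 + 12*j^5 + 30*j^4 + 25*j^3 + 30*j^2 + 12*j + 8)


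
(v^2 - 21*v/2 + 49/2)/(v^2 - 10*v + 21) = (v - 7/2)/(v - 3)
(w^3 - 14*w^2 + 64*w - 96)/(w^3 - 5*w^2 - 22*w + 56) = (w^3 - 14*w^2 + 64*w - 96)/(w^3 - 5*w^2 - 22*w + 56)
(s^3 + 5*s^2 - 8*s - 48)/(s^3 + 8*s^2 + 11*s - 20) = (s^2 + s - 12)/(s^2 + 4*s - 5)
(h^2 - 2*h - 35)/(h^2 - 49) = (h + 5)/(h + 7)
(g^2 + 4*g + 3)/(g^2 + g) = (g + 3)/g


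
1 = 1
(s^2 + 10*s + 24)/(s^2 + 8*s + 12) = (s + 4)/(s + 2)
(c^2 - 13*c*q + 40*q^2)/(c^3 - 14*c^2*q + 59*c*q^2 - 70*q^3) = (c - 8*q)/(c^2 - 9*c*q + 14*q^2)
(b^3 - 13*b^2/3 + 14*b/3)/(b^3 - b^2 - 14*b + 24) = b*(3*b - 7)/(3*(b^2 + b - 12))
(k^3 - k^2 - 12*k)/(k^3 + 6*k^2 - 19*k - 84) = k/(k + 7)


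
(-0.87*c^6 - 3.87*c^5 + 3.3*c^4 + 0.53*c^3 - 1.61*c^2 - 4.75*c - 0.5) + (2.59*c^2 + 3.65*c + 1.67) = -0.87*c^6 - 3.87*c^5 + 3.3*c^4 + 0.53*c^3 + 0.98*c^2 - 1.1*c + 1.17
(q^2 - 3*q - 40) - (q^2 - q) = -2*q - 40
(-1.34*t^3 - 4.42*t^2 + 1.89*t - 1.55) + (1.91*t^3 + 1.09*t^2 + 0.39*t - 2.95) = 0.57*t^3 - 3.33*t^2 + 2.28*t - 4.5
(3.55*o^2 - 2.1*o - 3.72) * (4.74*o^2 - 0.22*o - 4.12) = 16.827*o^4 - 10.735*o^3 - 31.7968*o^2 + 9.4704*o + 15.3264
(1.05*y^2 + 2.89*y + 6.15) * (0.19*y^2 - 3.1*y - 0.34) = 0.1995*y^4 - 2.7059*y^3 - 8.1475*y^2 - 20.0476*y - 2.091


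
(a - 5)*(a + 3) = a^2 - 2*a - 15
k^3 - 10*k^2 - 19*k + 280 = (k - 8)*(k - 7)*(k + 5)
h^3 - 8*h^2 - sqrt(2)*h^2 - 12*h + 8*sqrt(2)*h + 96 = (h - 8)*(h - 3*sqrt(2))*(h + 2*sqrt(2))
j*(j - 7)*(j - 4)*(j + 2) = j^4 - 9*j^3 + 6*j^2 + 56*j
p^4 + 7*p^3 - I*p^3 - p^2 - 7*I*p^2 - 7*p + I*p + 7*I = (p + 7)*(p - I)*(-I*p + I)*(I*p + I)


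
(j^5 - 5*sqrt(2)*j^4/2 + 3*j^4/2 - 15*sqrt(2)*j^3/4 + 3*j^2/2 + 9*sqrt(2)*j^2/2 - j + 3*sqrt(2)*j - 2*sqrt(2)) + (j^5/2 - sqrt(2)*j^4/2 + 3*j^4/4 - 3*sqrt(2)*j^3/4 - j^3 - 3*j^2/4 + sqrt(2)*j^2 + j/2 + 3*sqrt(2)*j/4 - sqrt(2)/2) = 3*j^5/2 - 3*sqrt(2)*j^4 + 9*j^4/4 - 9*sqrt(2)*j^3/2 - j^3 + 3*j^2/4 + 11*sqrt(2)*j^2/2 - j/2 + 15*sqrt(2)*j/4 - 5*sqrt(2)/2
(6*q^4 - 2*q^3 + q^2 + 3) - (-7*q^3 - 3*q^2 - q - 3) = 6*q^4 + 5*q^3 + 4*q^2 + q + 6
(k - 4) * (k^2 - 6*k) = k^3 - 10*k^2 + 24*k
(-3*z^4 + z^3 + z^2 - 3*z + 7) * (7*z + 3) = -21*z^5 - 2*z^4 + 10*z^3 - 18*z^2 + 40*z + 21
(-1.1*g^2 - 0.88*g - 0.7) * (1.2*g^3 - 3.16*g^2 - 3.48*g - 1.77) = -1.32*g^5 + 2.42*g^4 + 5.7688*g^3 + 7.2214*g^2 + 3.9936*g + 1.239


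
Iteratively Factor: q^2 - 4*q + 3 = (q - 3)*(q - 1)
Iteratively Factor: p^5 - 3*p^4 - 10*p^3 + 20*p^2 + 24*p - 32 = (p + 2)*(p^4 - 5*p^3 + 20*p - 16) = (p + 2)^2*(p^3 - 7*p^2 + 14*p - 8) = (p - 4)*(p + 2)^2*(p^2 - 3*p + 2) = (p - 4)*(p - 1)*(p + 2)^2*(p - 2)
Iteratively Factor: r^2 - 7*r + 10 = (r - 5)*(r - 2)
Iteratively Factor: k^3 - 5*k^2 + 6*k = (k - 3)*(k^2 - 2*k) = (k - 3)*(k - 2)*(k)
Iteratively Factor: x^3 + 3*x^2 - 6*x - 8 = (x + 1)*(x^2 + 2*x - 8) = (x + 1)*(x + 4)*(x - 2)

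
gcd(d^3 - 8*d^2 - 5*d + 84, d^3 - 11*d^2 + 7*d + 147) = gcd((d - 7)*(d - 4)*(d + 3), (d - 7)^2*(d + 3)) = d^2 - 4*d - 21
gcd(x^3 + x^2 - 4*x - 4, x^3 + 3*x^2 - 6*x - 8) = x^2 - x - 2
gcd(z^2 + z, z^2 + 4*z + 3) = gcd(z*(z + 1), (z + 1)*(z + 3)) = z + 1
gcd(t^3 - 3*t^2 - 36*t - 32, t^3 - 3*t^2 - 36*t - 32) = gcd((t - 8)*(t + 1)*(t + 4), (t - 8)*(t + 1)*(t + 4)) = t^3 - 3*t^2 - 36*t - 32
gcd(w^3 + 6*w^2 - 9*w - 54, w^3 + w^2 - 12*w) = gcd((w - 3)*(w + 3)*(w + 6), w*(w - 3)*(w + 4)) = w - 3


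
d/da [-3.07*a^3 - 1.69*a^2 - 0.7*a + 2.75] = -9.21*a^2 - 3.38*a - 0.7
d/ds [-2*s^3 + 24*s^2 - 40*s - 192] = -6*s^2 + 48*s - 40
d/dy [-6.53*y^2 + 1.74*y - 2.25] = 1.74 - 13.06*y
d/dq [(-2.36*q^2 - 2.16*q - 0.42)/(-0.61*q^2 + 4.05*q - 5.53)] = (-10.8756*q^2 + 25.5892*q + 13.6458)/(0.3721*q^4 - 4.941*q^3 + 23.1491*q^2 - 44.793*q + 30.5809)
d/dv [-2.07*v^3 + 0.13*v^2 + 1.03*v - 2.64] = -6.21*v^2 + 0.26*v + 1.03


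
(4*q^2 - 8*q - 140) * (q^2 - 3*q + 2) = 4*q^4 - 20*q^3 - 108*q^2 + 404*q - 280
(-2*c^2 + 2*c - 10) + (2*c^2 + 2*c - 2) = 4*c - 12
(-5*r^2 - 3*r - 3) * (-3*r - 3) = 15*r^3 + 24*r^2 + 18*r + 9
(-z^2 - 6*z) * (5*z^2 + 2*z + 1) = -5*z^4 - 32*z^3 - 13*z^2 - 6*z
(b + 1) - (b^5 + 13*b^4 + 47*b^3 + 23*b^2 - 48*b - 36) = -b^5 - 13*b^4 - 47*b^3 - 23*b^2 + 49*b + 37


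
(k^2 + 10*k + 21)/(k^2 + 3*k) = (k + 7)/k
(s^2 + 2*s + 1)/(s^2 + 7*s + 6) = (s + 1)/(s + 6)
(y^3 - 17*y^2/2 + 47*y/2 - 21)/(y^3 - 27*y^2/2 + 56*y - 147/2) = (y - 2)/(y - 7)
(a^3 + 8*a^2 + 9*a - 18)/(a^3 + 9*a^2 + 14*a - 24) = (a + 3)/(a + 4)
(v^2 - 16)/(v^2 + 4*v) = (v - 4)/v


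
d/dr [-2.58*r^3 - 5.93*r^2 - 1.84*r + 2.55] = -7.74*r^2 - 11.86*r - 1.84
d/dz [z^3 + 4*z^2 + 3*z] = 3*z^2 + 8*z + 3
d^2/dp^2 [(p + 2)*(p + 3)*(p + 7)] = 6*p + 24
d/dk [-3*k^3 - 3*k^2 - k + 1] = -9*k^2 - 6*k - 1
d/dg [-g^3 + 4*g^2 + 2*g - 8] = -3*g^2 + 8*g + 2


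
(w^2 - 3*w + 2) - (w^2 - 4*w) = w + 2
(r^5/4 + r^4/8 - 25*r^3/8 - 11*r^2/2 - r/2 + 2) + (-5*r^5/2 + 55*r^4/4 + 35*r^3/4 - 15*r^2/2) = -9*r^5/4 + 111*r^4/8 + 45*r^3/8 - 13*r^2 - r/2 + 2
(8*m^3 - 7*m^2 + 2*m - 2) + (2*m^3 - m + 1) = 10*m^3 - 7*m^2 + m - 1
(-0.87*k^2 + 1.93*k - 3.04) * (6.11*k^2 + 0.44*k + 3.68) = -5.3157*k^4 + 11.4095*k^3 - 20.9268*k^2 + 5.7648*k - 11.1872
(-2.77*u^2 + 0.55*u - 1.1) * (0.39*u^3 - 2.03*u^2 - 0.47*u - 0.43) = -1.0803*u^5 + 5.8376*u^4 - 0.2436*u^3 + 3.1656*u^2 + 0.2805*u + 0.473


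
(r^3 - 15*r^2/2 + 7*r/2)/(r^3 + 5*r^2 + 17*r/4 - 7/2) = 2*r*(r - 7)/(2*r^2 + 11*r + 14)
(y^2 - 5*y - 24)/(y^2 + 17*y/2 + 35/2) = 2*(y^2 - 5*y - 24)/(2*y^2 + 17*y + 35)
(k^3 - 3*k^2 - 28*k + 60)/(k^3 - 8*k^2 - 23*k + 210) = (k - 2)/(k - 7)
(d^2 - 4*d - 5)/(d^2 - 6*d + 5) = (d + 1)/(d - 1)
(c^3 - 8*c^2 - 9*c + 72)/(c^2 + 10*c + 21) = (c^2 - 11*c + 24)/(c + 7)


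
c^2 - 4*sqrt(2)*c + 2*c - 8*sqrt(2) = (c + 2)*(c - 4*sqrt(2))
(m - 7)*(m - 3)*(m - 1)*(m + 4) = m^4 - 7*m^3 - 13*m^2 + 103*m - 84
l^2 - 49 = (l - 7)*(l + 7)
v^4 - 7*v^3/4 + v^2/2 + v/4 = v*(v - 1)^2*(v + 1/4)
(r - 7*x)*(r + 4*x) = r^2 - 3*r*x - 28*x^2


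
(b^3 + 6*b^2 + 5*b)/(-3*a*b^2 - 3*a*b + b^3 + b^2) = (-b - 5)/(3*a - b)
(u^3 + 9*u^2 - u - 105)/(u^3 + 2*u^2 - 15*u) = (u + 7)/u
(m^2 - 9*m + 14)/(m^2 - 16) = (m^2 - 9*m + 14)/(m^2 - 16)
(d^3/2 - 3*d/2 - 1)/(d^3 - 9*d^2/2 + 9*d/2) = (d^3 - 3*d - 2)/(d*(2*d^2 - 9*d + 9))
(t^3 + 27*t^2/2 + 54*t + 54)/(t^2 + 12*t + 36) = t + 3/2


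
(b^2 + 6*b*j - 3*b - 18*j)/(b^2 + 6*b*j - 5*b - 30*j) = (b - 3)/(b - 5)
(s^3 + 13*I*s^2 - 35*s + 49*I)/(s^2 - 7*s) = (s^3 + 13*I*s^2 - 35*s + 49*I)/(s*(s - 7))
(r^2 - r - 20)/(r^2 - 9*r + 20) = (r + 4)/(r - 4)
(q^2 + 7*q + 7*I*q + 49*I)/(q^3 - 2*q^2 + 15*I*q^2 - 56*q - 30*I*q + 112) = (q + 7)/(q^2 + q*(-2 + 8*I) - 16*I)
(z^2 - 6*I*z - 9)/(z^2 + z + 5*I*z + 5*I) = (z^2 - 6*I*z - 9)/(z^2 + z + 5*I*z + 5*I)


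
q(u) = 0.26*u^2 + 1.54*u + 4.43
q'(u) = 0.52*u + 1.54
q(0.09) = 4.57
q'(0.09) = 1.59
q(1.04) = 6.31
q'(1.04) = 2.08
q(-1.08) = 3.07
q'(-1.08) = 0.98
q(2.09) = 8.78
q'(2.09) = 2.63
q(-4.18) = 2.54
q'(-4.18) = -0.63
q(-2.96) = 2.15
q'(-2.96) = 0.00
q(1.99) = 8.52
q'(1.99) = 2.57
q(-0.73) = 3.44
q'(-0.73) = 1.16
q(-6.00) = 4.55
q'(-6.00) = -1.58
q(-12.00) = 23.39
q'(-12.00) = -4.70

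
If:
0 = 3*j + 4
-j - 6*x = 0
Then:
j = -4/3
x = 2/9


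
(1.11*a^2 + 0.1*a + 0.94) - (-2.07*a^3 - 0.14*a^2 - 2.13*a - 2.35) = 2.07*a^3 + 1.25*a^2 + 2.23*a + 3.29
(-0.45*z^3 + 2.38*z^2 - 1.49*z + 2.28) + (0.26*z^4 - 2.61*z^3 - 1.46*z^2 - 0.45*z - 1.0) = 0.26*z^4 - 3.06*z^3 + 0.92*z^2 - 1.94*z + 1.28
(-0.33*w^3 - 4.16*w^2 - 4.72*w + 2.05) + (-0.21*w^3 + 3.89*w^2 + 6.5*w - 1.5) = -0.54*w^3 - 0.27*w^2 + 1.78*w + 0.55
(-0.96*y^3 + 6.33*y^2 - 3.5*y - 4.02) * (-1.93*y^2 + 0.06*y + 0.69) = 1.8528*y^5 - 12.2745*y^4 + 6.4724*y^3 + 11.9163*y^2 - 2.6562*y - 2.7738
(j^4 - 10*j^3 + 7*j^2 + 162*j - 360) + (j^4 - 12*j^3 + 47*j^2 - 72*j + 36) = 2*j^4 - 22*j^3 + 54*j^2 + 90*j - 324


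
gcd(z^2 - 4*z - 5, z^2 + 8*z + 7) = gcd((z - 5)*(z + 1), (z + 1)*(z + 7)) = z + 1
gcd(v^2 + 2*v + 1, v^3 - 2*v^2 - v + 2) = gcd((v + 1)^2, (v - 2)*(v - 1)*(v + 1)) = v + 1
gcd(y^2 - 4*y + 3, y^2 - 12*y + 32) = 1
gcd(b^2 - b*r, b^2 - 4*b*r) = b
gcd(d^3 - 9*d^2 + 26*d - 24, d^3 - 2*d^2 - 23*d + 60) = d^2 - 7*d + 12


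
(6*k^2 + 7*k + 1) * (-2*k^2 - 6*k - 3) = -12*k^4 - 50*k^3 - 62*k^2 - 27*k - 3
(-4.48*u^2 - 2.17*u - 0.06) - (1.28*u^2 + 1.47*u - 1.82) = -5.76*u^2 - 3.64*u + 1.76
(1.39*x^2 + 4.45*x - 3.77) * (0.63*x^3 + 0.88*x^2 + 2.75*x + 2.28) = 0.8757*x^5 + 4.0267*x^4 + 5.3634*x^3 + 12.0891*x^2 - 0.221500000000001*x - 8.5956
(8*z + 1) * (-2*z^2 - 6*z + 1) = -16*z^3 - 50*z^2 + 2*z + 1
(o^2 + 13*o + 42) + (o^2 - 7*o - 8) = 2*o^2 + 6*o + 34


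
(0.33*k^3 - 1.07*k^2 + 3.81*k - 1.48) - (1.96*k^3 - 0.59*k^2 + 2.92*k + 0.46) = -1.63*k^3 - 0.48*k^2 + 0.89*k - 1.94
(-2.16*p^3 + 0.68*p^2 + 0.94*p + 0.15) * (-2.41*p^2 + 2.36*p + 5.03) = 5.2056*p^5 - 6.7364*p^4 - 11.5254*p^3 + 5.2773*p^2 + 5.0822*p + 0.7545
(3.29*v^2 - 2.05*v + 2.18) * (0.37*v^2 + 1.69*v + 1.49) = 1.2173*v^4 + 4.8016*v^3 + 2.2442*v^2 + 0.629700000000001*v + 3.2482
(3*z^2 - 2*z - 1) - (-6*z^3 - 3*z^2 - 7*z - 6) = 6*z^3 + 6*z^2 + 5*z + 5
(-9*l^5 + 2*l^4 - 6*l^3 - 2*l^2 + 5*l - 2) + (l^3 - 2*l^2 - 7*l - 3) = -9*l^5 + 2*l^4 - 5*l^3 - 4*l^2 - 2*l - 5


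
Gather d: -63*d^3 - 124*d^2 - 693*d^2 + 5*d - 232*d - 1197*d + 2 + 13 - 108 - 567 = -63*d^3 - 817*d^2 - 1424*d - 660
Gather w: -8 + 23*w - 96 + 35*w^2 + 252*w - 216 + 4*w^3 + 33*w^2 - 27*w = 4*w^3 + 68*w^2 + 248*w - 320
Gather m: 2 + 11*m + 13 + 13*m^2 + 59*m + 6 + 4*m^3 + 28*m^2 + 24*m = 4*m^3 + 41*m^2 + 94*m + 21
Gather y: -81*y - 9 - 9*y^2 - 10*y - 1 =-9*y^2 - 91*y - 10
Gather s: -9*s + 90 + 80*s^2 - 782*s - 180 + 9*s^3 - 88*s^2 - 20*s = 9*s^3 - 8*s^2 - 811*s - 90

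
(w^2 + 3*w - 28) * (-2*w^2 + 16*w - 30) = -2*w^4 + 10*w^3 + 74*w^2 - 538*w + 840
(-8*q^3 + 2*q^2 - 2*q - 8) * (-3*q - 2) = 24*q^4 + 10*q^3 + 2*q^2 + 28*q + 16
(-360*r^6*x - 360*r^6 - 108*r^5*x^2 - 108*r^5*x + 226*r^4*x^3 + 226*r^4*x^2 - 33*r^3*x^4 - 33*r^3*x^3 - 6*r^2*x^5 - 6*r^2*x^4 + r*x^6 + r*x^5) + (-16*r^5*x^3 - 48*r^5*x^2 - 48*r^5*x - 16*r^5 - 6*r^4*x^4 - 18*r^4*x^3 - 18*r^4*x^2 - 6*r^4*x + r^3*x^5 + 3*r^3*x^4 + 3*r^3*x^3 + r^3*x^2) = -360*r^6*x - 360*r^6 - 16*r^5*x^3 - 156*r^5*x^2 - 156*r^5*x - 16*r^5 - 6*r^4*x^4 + 208*r^4*x^3 + 208*r^4*x^2 - 6*r^4*x + r^3*x^5 - 30*r^3*x^4 - 30*r^3*x^3 + r^3*x^2 - 6*r^2*x^5 - 6*r^2*x^4 + r*x^6 + r*x^5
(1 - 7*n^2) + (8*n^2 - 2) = n^2 - 1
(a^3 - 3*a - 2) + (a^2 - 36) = a^3 + a^2 - 3*a - 38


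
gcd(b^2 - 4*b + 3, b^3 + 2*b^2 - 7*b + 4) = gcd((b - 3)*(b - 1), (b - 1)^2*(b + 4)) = b - 1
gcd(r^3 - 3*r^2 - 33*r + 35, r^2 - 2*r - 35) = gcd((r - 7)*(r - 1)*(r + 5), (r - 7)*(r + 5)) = r^2 - 2*r - 35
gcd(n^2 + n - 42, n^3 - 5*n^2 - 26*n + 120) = n - 6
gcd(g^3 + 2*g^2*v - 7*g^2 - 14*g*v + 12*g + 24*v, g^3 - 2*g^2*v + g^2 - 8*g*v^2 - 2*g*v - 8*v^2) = g + 2*v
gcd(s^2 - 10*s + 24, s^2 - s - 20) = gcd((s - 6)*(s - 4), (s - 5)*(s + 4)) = 1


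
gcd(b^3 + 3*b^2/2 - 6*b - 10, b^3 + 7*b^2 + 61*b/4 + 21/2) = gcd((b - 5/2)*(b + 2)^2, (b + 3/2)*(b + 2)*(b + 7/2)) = b + 2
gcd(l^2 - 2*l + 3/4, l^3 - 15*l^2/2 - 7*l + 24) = l - 3/2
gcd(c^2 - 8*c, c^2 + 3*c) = c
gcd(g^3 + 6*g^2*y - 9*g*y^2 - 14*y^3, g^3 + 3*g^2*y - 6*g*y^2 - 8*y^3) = -g^2 + g*y + 2*y^2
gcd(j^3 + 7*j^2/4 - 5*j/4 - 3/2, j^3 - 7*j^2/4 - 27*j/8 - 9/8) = j + 3/4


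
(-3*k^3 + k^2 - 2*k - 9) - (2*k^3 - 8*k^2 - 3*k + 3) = -5*k^3 + 9*k^2 + k - 12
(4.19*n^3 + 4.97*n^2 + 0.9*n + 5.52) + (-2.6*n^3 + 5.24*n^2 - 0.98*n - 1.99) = 1.59*n^3 + 10.21*n^2 - 0.08*n + 3.53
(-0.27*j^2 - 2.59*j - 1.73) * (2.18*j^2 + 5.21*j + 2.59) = -0.5886*j^4 - 7.0529*j^3 - 17.9646*j^2 - 15.7214*j - 4.4807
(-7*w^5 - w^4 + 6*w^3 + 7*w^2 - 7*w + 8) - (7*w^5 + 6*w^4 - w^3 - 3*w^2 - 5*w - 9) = -14*w^5 - 7*w^4 + 7*w^3 + 10*w^2 - 2*w + 17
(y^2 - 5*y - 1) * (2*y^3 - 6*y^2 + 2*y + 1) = 2*y^5 - 16*y^4 + 30*y^3 - 3*y^2 - 7*y - 1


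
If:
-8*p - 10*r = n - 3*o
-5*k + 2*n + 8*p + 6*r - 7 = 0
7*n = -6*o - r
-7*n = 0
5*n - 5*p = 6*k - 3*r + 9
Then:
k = -191/133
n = 0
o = -8/1197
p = -1/19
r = 16/399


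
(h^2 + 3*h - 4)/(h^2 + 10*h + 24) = (h - 1)/(h + 6)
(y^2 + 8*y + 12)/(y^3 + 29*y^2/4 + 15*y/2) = 4*(y + 2)/(y*(4*y + 5))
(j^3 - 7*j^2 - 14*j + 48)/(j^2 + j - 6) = j - 8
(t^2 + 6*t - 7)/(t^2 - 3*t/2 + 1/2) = 2*(t + 7)/(2*t - 1)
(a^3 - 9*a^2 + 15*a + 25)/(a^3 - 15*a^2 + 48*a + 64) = (a^2 - 10*a + 25)/(a^2 - 16*a + 64)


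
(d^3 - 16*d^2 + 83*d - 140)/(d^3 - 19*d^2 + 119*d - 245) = (d - 4)/(d - 7)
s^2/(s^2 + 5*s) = s/(s + 5)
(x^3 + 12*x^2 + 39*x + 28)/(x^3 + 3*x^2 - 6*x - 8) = (x + 7)/(x - 2)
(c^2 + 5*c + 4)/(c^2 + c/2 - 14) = 2*(c + 1)/(2*c - 7)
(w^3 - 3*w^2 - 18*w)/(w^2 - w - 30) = w*(w + 3)/(w + 5)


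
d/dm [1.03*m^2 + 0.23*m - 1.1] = 2.06*m + 0.23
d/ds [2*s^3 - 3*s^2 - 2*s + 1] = 6*s^2 - 6*s - 2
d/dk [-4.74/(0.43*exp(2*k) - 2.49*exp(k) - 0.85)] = (4.0764*exp(k) - 11.8026)*exp(k)/(-0.43*exp(2*k) + 2.49*exp(k) + 0.85)^2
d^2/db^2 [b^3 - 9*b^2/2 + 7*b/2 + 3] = 6*b - 9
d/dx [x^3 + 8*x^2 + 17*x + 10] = 3*x^2 + 16*x + 17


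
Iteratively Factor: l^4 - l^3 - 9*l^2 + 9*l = (l - 3)*(l^3 + 2*l^2 - 3*l) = (l - 3)*(l - 1)*(l^2 + 3*l) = (l - 3)*(l - 1)*(l + 3)*(l)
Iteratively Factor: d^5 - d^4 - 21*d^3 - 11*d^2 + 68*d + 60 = (d + 2)*(d^4 - 3*d^3 - 15*d^2 + 19*d + 30) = (d - 5)*(d + 2)*(d^3 + 2*d^2 - 5*d - 6) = (d - 5)*(d - 2)*(d + 2)*(d^2 + 4*d + 3) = (d - 5)*(d - 2)*(d + 2)*(d + 3)*(d + 1)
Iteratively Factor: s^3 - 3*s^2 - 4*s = (s - 4)*(s^2 + s) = s*(s - 4)*(s + 1)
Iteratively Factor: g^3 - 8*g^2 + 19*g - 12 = (g - 3)*(g^2 - 5*g + 4) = (g - 4)*(g - 3)*(g - 1)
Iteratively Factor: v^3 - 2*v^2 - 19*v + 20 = (v + 4)*(v^2 - 6*v + 5) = (v - 1)*(v + 4)*(v - 5)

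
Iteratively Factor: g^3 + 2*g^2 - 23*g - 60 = (g - 5)*(g^2 + 7*g + 12) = (g - 5)*(g + 4)*(g + 3)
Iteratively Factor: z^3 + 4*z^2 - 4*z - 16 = (z + 2)*(z^2 + 2*z - 8) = (z - 2)*(z + 2)*(z + 4)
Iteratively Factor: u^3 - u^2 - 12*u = (u + 3)*(u^2 - 4*u) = (u - 4)*(u + 3)*(u)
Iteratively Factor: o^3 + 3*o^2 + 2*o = (o + 2)*(o^2 + o) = o*(o + 2)*(o + 1)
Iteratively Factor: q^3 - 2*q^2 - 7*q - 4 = (q - 4)*(q^2 + 2*q + 1) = (q - 4)*(q + 1)*(q + 1)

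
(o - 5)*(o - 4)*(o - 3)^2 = o^4 - 15*o^3 + 83*o^2 - 201*o + 180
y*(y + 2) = y^2 + 2*y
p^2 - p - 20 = (p - 5)*(p + 4)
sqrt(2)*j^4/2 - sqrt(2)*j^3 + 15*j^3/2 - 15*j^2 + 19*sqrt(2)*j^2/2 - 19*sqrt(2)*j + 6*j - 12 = (j - 2)*(j + sqrt(2))*(j + 6*sqrt(2))*(sqrt(2)*j/2 + 1/2)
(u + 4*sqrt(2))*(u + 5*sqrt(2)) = u^2 + 9*sqrt(2)*u + 40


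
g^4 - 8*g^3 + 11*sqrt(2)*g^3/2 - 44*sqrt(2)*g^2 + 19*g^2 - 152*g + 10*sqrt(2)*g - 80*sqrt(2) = (g - 8)*(g + sqrt(2))*(g + 2*sqrt(2))*(g + 5*sqrt(2)/2)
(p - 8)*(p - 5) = p^2 - 13*p + 40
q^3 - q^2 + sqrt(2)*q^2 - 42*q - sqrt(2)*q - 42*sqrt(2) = (q - 7)*(q + 6)*(q + sqrt(2))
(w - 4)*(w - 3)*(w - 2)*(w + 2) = w^4 - 7*w^3 + 8*w^2 + 28*w - 48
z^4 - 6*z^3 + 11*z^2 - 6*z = z*(z - 3)*(z - 2)*(z - 1)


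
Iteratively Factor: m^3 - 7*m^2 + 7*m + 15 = (m + 1)*(m^2 - 8*m + 15) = (m - 3)*(m + 1)*(m - 5)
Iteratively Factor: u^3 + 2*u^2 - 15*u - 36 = (u - 4)*(u^2 + 6*u + 9) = (u - 4)*(u + 3)*(u + 3)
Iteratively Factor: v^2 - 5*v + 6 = (v - 2)*(v - 3)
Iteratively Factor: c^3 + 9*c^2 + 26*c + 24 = (c + 4)*(c^2 + 5*c + 6) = (c + 3)*(c + 4)*(c + 2)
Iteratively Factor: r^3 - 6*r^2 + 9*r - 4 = (r - 1)*(r^2 - 5*r + 4) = (r - 4)*(r - 1)*(r - 1)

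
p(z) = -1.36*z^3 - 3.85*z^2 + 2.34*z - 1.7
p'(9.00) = -397.44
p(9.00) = -1283.93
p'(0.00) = 2.34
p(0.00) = -1.70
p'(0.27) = -0.04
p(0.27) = -1.38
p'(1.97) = -28.66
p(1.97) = -22.43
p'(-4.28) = -39.44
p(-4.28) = 24.39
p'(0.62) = -4.00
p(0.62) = -2.05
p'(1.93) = -27.72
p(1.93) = -21.30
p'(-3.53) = -21.32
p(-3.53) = 1.89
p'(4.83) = -130.03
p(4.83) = -233.46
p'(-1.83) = 2.77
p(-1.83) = -10.54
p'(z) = -4.08*z^2 - 7.7*z + 2.34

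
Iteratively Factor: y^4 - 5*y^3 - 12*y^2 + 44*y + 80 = (y + 2)*(y^3 - 7*y^2 + 2*y + 40) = (y + 2)^2*(y^2 - 9*y + 20) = (y - 5)*(y + 2)^2*(y - 4)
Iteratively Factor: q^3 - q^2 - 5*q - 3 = (q - 3)*(q^2 + 2*q + 1) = (q - 3)*(q + 1)*(q + 1)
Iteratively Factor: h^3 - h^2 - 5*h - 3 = (h + 1)*(h^2 - 2*h - 3) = (h - 3)*(h + 1)*(h + 1)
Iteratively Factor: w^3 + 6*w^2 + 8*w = (w)*(w^2 + 6*w + 8) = w*(w + 4)*(w + 2)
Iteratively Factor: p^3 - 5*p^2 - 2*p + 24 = (p - 3)*(p^2 - 2*p - 8) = (p - 4)*(p - 3)*(p + 2)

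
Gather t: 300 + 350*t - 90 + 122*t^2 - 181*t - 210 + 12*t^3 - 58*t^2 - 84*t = 12*t^3 + 64*t^2 + 85*t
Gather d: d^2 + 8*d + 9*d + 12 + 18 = d^2 + 17*d + 30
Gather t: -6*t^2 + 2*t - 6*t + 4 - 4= -6*t^2 - 4*t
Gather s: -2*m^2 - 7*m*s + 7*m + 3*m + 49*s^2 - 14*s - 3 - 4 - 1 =-2*m^2 + 10*m + 49*s^2 + s*(-7*m - 14) - 8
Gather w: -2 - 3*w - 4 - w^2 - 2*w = -w^2 - 5*w - 6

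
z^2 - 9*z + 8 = (z - 8)*(z - 1)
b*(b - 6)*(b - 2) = b^3 - 8*b^2 + 12*b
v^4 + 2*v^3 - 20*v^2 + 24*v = v*(v - 2)^2*(v + 6)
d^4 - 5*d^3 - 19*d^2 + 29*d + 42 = (d - 7)*(d - 2)*(d + 1)*(d + 3)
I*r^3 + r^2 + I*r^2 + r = r*(r + 1)*(I*r + 1)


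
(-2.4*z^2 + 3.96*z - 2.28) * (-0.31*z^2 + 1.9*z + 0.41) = 0.744*z^4 - 5.7876*z^3 + 7.2468*z^2 - 2.7084*z - 0.9348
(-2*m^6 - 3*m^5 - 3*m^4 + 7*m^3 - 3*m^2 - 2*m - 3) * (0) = 0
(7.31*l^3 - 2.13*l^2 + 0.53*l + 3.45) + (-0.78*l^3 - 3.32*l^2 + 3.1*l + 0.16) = 6.53*l^3 - 5.45*l^2 + 3.63*l + 3.61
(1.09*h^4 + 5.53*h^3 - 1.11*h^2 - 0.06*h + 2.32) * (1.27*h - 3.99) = 1.3843*h^5 + 2.674*h^4 - 23.4744*h^3 + 4.3527*h^2 + 3.1858*h - 9.2568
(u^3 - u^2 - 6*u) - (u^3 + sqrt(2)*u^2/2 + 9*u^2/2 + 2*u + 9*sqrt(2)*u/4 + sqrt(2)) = -11*u^2/2 - sqrt(2)*u^2/2 - 8*u - 9*sqrt(2)*u/4 - sqrt(2)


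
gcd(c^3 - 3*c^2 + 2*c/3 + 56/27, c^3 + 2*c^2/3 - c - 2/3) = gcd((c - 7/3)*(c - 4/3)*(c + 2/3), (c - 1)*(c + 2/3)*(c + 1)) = c + 2/3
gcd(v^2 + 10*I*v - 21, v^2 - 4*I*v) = 1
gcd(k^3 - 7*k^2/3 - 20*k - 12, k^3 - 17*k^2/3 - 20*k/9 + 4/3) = k^2 - 16*k/3 - 4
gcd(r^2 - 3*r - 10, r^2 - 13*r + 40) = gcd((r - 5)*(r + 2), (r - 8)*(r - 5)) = r - 5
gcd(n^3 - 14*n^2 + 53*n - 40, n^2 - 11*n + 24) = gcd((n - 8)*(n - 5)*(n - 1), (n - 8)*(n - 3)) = n - 8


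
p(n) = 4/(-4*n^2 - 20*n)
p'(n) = 4*(8*n + 20)/(-4*n^2 - 20*n)^2 = (2*n + 5)/(n^2*(n + 5)^2)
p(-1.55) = 0.19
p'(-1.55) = 0.07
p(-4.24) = 0.31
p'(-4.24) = -0.34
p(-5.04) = -4.96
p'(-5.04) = -124.99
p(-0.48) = 0.46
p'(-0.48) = 0.86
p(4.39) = -0.02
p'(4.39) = 0.01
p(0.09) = -2.18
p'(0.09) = 24.68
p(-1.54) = 0.19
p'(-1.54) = 0.07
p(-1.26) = 0.21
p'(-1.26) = 0.11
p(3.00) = -0.04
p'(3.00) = 0.02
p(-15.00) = -0.00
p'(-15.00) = 0.00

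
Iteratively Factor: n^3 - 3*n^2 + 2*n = (n - 1)*(n^2 - 2*n) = n*(n - 1)*(n - 2)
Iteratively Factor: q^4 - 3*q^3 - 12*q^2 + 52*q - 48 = (q - 3)*(q^3 - 12*q + 16) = (q - 3)*(q + 4)*(q^2 - 4*q + 4) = (q - 3)*(q - 2)*(q + 4)*(q - 2)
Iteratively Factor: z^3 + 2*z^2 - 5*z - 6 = (z + 1)*(z^2 + z - 6) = (z + 1)*(z + 3)*(z - 2)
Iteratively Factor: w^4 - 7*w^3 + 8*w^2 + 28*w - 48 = (w - 3)*(w^3 - 4*w^2 - 4*w + 16) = (w - 4)*(w - 3)*(w^2 - 4) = (w - 4)*(w - 3)*(w + 2)*(w - 2)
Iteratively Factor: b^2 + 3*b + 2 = (b + 2)*(b + 1)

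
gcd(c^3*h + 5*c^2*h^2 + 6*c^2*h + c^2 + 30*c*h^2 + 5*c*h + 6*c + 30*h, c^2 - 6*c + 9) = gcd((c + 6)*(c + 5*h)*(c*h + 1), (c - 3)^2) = 1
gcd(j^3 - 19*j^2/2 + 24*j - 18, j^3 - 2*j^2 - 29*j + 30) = j - 6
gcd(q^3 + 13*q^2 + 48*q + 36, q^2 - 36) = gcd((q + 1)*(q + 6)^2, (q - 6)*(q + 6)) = q + 6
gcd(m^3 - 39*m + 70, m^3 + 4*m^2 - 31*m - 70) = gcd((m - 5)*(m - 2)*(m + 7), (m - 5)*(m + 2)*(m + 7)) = m^2 + 2*m - 35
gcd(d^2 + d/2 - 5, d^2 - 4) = d - 2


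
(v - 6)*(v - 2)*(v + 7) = v^3 - v^2 - 44*v + 84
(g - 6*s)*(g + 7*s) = g^2 + g*s - 42*s^2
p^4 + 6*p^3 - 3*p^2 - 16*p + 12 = (p - 1)^2*(p + 2)*(p + 6)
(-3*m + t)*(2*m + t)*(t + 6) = -6*m^2*t - 36*m^2 - m*t^2 - 6*m*t + t^3 + 6*t^2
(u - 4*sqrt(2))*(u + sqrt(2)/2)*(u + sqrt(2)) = u^3 - 5*sqrt(2)*u^2/2 - 11*u - 4*sqrt(2)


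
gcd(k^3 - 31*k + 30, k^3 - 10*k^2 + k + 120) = k - 5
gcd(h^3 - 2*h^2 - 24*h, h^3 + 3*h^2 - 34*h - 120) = h^2 - 2*h - 24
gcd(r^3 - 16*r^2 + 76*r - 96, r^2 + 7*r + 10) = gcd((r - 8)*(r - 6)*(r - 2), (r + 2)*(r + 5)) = 1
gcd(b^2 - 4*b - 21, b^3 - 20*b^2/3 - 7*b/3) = b - 7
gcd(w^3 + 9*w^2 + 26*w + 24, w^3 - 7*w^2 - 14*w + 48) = w + 3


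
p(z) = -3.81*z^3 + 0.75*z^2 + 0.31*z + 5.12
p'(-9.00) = -939.02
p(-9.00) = 2840.57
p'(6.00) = -402.17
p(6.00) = -788.98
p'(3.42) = -128.25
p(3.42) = -137.45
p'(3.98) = -174.78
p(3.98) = -221.97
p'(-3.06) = -111.31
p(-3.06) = 120.36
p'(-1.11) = -15.44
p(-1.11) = 10.91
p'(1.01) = -9.83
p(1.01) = 2.27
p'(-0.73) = -6.88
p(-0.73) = 6.78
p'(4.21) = -195.96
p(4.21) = -264.58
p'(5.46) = -332.25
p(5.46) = -590.99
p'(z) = -11.43*z^2 + 1.5*z + 0.31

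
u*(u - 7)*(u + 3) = u^3 - 4*u^2 - 21*u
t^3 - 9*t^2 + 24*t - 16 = (t - 4)^2*(t - 1)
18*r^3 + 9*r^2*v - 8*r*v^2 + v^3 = (-6*r + v)*(-3*r + v)*(r + v)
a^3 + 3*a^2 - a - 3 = (a - 1)*(a + 1)*(a + 3)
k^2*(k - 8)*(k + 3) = k^4 - 5*k^3 - 24*k^2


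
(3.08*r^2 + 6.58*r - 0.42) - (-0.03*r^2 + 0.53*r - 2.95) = 3.11*r^2 + 6.05*r + 2.53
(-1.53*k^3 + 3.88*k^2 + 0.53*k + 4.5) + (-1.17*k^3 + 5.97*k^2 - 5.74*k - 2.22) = -2.7*k^3 + 9.85*k^2 - 5.21*k + 2.28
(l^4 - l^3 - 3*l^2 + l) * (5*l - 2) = 5*l^5 - 7*l^4 - 13*l^3 + 11*l^2 - 2*l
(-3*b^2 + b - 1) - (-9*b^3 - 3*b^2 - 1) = 9*b^3 + b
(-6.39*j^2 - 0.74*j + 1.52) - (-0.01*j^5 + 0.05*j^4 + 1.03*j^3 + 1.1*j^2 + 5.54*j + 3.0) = 0.01*j^5 - 0.05*j^4 - 1.03*j^3 - 7.49*j^2 - 6.28*j - 1.48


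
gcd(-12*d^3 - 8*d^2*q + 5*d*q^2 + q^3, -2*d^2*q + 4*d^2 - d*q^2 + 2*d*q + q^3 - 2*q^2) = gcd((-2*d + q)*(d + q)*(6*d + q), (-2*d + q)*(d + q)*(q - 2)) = -2*d^2 - d*q + q^2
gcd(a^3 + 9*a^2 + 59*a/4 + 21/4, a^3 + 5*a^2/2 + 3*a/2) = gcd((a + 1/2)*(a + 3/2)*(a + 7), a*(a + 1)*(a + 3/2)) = a + 3/2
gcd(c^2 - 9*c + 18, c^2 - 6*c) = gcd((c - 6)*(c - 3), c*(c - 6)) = c - 6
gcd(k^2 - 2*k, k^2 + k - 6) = k - 2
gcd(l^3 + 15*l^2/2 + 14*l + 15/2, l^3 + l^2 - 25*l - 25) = l^2 + 6*l + 5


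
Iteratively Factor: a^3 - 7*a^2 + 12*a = (a - 3)*(a^2 - 4*a) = a*(a - 3)*(a - 4)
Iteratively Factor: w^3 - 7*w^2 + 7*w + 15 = (w - 3)*(w^2 - 4*w - 5) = (w - 5)*(w - 3)*(w + 1)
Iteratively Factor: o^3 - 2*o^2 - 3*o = (o)*(o^2 - 2*o - 3) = o*(o - 3)*(o + 1)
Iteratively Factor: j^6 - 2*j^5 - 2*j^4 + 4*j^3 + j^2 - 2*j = (j)*(j^5 - 2*j^4 - 2*j^3 + 4*j^2 + j - 2) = j*(j + 1)*(j^4 - 3*j^3 + j^2 + 3*j - 2) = j*(j - 1)*(j + 1)*(j^3 - 2*j^2 - j + 2) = j*(j - 2)*(j - 1)*(j + 1)*(j^2 - 1) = j*(j - 2)*(j - 1)^2*(j + 1)*(j + 1)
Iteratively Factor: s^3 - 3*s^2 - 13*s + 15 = (s - 1)*(s^2 - 2*s - 15) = (s - 5)*(s - 1)*(s + 3)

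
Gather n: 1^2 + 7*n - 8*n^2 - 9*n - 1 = -8*n^2 - 2*n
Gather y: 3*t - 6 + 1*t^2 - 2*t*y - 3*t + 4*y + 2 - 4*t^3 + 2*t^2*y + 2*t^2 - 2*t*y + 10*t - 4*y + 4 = -4*t^3 + 3*t^2 + 10*t + y*(2*t^2 - 4*t)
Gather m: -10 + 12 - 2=0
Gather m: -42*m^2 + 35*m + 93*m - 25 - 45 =-42*m^2 + 128*m - 70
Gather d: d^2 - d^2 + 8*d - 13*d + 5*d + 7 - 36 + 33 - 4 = 0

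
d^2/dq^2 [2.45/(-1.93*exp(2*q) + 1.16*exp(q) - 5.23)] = (-2.45*(3.86*exp(q) - 1.16)*(7.72*exp(q) - 2.32)*exp(q) + (18.914*exp(q) - 2.842)*(1.93*exp(2*q) - 1.16*exp(q) + 5.23))*exp(q)/(1.93*exp(2*q) - 1.16*exp(q) + 5.23)^3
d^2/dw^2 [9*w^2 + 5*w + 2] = 18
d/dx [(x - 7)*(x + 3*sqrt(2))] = 2*x - 7 + 3*sqrt(2)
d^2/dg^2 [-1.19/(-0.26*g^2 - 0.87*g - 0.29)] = (-0.160888*g^2 - 0.538356*g + 1.19*(0.52*g + 0.87)*(1.04*g + 1.74) - 0.179452)/(0.26*g^2 + 0.87*g + 0.29)^3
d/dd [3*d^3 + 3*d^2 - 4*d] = 9*d^2 + 6*d - 4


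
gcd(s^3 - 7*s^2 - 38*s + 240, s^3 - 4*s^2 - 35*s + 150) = s^2 + s - 30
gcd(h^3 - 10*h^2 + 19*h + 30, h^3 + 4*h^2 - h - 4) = h + 1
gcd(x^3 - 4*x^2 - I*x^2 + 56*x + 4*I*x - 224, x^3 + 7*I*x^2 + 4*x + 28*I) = x + 7*I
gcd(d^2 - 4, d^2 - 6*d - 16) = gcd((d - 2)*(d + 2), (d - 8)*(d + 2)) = d + 2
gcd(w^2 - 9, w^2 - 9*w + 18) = w - 3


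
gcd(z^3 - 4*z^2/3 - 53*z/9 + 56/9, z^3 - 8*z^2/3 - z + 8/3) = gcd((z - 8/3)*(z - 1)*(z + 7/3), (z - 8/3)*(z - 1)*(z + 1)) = z^2 - 11*z/3 + 8/3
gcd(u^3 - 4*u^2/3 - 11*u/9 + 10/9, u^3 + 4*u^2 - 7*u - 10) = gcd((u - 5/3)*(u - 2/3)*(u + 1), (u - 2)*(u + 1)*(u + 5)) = u + 1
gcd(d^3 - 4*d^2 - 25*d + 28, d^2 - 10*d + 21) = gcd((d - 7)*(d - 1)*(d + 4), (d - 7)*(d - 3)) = d - 7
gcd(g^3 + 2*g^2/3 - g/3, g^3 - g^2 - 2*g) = g^2 + g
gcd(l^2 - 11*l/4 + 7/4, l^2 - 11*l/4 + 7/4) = l^2 - 11*l/4 + 7/4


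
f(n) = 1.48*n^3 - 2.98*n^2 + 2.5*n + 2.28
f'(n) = 4.44*n^2 - 5.96*n + 2.5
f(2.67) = 15.88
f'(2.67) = 18.24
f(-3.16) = -82.08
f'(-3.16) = 65.67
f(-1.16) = -6.94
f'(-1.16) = 15.39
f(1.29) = 3.72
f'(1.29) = 2.20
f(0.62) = 3.04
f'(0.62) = 0.51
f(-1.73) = -18.63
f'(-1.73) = 26.10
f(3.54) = 39.44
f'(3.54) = 37.04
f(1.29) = 3.72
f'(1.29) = 2.20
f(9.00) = 862.32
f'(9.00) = 308.50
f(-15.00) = -5700.72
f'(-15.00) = 1090.90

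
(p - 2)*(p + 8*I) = p^2 - 2*p + 8*I*p - 16*I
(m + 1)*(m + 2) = m^2 + 3*m + 2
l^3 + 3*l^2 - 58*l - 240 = (l - 8)*(l + 5)*(l + 6)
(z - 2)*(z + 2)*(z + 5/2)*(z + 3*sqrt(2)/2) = z^4 + 3*sqrt(2)*z^3/2 + 5*z^3/2 - 4*z^2 + 15*sqrt(2)*z^2/4 - 10*z - 6*sqrt(2)*z - 15*sqrt(2)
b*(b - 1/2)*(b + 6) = b^3 + 11*b^2/2 - 3*b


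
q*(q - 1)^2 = q^3 - 2*q^2 + q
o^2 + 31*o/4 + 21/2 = (o + 7/4)*(o + 6)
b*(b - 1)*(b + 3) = b^3 + 2*b^2 - 3*b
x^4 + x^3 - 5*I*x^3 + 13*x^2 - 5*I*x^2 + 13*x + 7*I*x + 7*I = (x + 1)*(x - 7*I)*(x + I)^2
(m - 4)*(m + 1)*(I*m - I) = I*m^3 - 4*I*m^2 - I*m + 4*I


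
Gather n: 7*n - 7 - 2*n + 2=5*n - 5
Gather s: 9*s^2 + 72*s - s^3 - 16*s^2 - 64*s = -s^3 - 7*s^2 + 8*s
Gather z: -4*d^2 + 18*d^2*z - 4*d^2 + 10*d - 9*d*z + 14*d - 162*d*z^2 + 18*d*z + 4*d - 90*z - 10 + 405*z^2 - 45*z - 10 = -8*d^2 + 28*d + z^2*(405 - 162*d) + z*(18*d^2 + 9*d - 135) - 20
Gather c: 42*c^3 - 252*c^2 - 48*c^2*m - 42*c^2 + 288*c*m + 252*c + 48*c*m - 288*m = 42*c^3 + c^2*(-48*m - 294) + c*(336*m + 252) - 288*m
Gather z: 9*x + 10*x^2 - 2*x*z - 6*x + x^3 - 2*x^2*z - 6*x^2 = x^3 + 4*x^2 + 3*x + z*(-2*x^2 - 2*x)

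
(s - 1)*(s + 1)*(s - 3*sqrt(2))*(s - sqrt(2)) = s^4 - 4*sqrt(2)*s^3 + 5*s^2 + 4*sqrt(2)*s - 6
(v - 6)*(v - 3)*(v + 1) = v^3 - 8*v^2 + 9*v + 18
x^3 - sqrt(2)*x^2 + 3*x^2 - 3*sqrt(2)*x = x*(x + 3)*(x - sqrt(2))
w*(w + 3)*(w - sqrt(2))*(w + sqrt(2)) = w^4 + 3*w^3 - 2*w^2 - 6*w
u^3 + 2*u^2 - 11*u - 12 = (u - 3)*(u + 1)*(u + 4)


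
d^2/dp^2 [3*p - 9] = 0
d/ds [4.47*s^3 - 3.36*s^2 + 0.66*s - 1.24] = 13.41*s^2 - 6.72*s + 0.66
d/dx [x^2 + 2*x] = 2*x + 2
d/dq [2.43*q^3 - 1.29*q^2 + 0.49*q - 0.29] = 7.29*q^2 - 2.58*q + 0.49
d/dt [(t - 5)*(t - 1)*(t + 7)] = 3*t^2 + 2*t - 37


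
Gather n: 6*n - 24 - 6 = 6*n - 30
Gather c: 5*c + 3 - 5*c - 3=0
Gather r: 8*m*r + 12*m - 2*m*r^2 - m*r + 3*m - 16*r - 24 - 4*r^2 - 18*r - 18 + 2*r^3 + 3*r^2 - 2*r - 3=15*m + 2*r^3 + r^2*(-2*m - 1) + r*(7*m - 36) - 45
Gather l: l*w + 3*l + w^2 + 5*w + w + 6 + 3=l*(w + 3) + w^2 + 6*w + 9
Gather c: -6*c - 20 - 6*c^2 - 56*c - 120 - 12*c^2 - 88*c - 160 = -18*c^2 - 150*c - 300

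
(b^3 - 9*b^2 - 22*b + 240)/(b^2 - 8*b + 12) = (b^2 - 3*b - 40)/(b - 2)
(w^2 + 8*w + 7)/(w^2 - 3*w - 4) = (w + 7)/(w - 4)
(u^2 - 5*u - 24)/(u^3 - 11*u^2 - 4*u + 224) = (u + 3)/(u^2 - 3*u - 28)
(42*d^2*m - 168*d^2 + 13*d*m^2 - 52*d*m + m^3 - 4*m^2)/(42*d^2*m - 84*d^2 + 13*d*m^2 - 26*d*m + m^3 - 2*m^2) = (m - 4)/(m - 2)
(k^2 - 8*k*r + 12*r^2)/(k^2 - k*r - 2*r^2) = (k - 6*r)/(k + r)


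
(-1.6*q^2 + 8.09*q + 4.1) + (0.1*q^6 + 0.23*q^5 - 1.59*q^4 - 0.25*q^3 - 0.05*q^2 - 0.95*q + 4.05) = 0.1*q^6 + 0.23*q^5 - 1.59*q^4 - 0.25*q^3 - 1.65*q^2 + 7.14*q + 8.15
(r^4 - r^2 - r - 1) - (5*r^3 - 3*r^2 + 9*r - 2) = r^4 - 5*r^3 + 2*r^2 - 10*r + 1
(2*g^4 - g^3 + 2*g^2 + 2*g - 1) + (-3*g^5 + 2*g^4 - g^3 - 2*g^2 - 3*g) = -3*g^5 + 4*g^4 - 2*g^3 - g - 1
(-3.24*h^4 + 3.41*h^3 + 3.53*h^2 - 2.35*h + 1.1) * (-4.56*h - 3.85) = 14.7744*h^5 - 3.0756*h^4 - 29.2253*h^3 - 2.8745*h^2 + 4.0315*h - 4.235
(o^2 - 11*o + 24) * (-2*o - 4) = -2*o^3 + 18*o^2 - 4*o - 96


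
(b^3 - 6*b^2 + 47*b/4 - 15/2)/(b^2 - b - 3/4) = (2*b^2 - 9*b + 10)/(2*b + 1)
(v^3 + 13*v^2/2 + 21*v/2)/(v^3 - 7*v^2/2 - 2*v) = (2*v^2 + 13*v + 21)/(2*v^2 - 7*v - 4)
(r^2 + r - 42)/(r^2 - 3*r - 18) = (r + 7)/(r + 3)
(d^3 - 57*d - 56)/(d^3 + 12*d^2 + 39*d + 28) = (d - 8)/(d + 4)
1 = 1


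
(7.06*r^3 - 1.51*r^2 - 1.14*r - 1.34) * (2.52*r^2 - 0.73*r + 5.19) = 17.7912*r^5 - 8.959*r^4 + 34.8709*r^3 - 10.3815*r^2 - 4.9384*r - 6.9546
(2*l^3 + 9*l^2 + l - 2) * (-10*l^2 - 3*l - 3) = -20*l^5 - 96*l^4 - 43*l^3 - 10*l^2 + 3*l + 6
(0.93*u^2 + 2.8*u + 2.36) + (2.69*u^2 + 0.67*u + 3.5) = 3.62*u^2 + 3.47*u + 5.86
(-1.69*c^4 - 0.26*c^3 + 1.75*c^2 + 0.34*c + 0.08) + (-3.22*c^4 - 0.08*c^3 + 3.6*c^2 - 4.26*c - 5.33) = -4.91*c^4 - 0.34*c^3 + 5.35*c^2 - 3.92*c - 5.25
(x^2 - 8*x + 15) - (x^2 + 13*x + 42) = -21*x - 27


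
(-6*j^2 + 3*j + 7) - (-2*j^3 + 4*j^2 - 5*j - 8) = 2*j^3 - 10*j^2 + 8*j + 15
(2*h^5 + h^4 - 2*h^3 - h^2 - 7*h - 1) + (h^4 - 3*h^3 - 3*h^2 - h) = 2*h^5 + 2*h^4 - 5*h^3 - 4*h^2 - 8*h - 1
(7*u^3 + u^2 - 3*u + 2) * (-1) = -7*u^3 - u^2 + 3*u - 2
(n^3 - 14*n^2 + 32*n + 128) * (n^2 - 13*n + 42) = n^5 - 27*n^4 + 256*n^3 - 876*n^2 - 320*n + 5376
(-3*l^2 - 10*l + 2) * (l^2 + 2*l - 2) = -3*l^4 - 16*l^3 - 12*l^2 + 24*l - 4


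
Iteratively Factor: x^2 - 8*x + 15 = (x - 5)*(x - 3)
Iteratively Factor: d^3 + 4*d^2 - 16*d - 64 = (d + 4)*(d^2 - 16) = (d + 4)^2*(d - 4)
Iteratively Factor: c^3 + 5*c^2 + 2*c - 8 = (c - 1)*(c^2 + 6*c + 8) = (c - 1)*(c + 4)*(c + 2)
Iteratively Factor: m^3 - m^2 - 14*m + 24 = (m + 4)*(m^2 - 5*m + 6) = (m - 3)*(m + 4)*(m - 2)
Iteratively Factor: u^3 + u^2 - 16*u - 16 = (u - 4)*(u^2 + 5*u + 4) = (u - 4)*(u + 1)*(u + 4)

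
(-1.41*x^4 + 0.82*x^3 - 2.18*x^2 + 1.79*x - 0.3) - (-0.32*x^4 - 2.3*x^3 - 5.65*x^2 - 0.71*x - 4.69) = -1.09*x^4 + 3.12*x^3 + 3.47*x^2 + 2.5*x + 4.39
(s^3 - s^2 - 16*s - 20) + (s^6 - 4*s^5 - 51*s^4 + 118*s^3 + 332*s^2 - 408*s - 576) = s^6 - 4*s^5 - 51*s^4 + 119*s^3 + 331*s^2 - 424*s - 596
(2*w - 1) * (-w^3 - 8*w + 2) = -2*w^4 + w^3 - 16*w^2 + 12*w - 2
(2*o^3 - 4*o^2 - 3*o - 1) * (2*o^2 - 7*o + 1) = 4*o^5 - 22*o^4 + 24*o^3 + 15*o^2 + 4*o - 1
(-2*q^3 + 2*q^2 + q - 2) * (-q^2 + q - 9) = 2*q^5 - 4*q^4 + 19*q^3 - 15*q^2 - 11*q + 18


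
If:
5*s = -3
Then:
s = -3/5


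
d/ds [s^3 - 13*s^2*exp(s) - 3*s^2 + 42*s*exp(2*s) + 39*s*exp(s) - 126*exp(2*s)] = -13*s^2*exp(s) + 3*s^2 + 84*s*exp(2*s) + 13*s*exp(s) - 6*s - 210*exp(2*s) + 39*exp(s)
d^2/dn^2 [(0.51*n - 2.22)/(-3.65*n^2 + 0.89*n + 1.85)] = ((0.51*n - 2.22)*(7.3*n - 0.89)*(14.6*n - 1.78) + (11.169*n - 17.1138)*(-3.65*n^2 + 0.89*n + 1.85))/(-3.65*n^2 + 0.89*n + 1.85)^3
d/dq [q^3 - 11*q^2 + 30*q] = 3*q^2 - 22*q + 30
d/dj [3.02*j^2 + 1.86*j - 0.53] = 6.04*j + 1.86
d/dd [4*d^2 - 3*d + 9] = 8*d - 3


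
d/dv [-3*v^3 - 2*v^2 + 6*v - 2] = -9*v^2 - 4*v + 6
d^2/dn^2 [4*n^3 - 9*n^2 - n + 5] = 24*n - 18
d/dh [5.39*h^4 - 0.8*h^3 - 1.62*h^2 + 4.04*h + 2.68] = 21.56*h^3 - 2.4*h^2 - 3.24*h + 4.04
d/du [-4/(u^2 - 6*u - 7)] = 8*(u - 3)/(-u^2 + 6*u + 7)^2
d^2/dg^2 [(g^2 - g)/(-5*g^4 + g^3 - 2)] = 2*(-g^5*(g - 1)*(20*g - 3)^2 + g^2*(3*(g - 1)*(10*g - 1) + (2*g - 1)*(20*g - 3))*(5*g^4 - g^3 + 2) - (5*g^4 - g^3 + 2)^2)/(5*g^4 - g^3 + 2)^3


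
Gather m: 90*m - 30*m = 60*m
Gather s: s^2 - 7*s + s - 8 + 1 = s^2 - 6*s - 7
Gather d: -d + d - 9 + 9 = 0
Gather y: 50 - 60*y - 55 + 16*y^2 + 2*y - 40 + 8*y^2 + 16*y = 24*y^2 - 42*y - 45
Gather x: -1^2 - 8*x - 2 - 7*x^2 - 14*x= -7*x^2 - 22*x - 3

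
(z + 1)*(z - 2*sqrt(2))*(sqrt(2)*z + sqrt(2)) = sqrt(2)*z^3 - 4*z^2 + 2*sqrt(2)*z^2 - 8*z + sqrt(2)*z - 4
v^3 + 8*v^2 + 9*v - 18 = (v - 1)*(v + 3)*(v + 6)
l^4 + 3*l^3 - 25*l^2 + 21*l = l*(l - 3)*(l - 1)*(l + 7)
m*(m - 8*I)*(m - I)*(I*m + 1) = I*m^4 + 10*m^3 - 17*I*m^2 - 8*m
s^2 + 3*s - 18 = (s - 3)*(s + 6)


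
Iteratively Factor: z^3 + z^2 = (z + 1)*(z^2) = z*(z + 1)*(z)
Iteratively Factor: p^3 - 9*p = (p)*(p^2 - 9) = p*(p - 3)*(p + 3)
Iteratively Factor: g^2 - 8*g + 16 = (g - 4)*(g - 4)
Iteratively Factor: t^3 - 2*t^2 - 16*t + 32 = (t + 4)*(t^2 - 6*t + 8) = (t - 4)*(t + 4)*(t - 2)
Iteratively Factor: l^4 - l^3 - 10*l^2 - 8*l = (l + 2)*(l^3 - 3*l^2 - 4*l) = (l - 4)*(l + 2)*(l^2 + l) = (l - 4)*(l + 1)*(l + 2)*(l)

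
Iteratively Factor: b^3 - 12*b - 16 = (b + 2)*(b^2 - 2*b - 8) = (b - 4)*(b + 2)*(b + 2)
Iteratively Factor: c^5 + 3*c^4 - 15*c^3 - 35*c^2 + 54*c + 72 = (c + 3)*(c^4 - 15*c^2 + 10*c + 24) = (c + 3)*(c + 4)*(c^3 - 4*c^2 + c + 6) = (c - 2)*(c + 3)*(c + 4)*(c^2 - 2*c - 3) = (c - 2)*(c + 1)*(c + 3)*(c + 4)*(c - 3)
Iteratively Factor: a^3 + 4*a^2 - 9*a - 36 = (a - 3)*(a^2 + 7*a + 12) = (a - 3)*(a + 4)*(a + 3)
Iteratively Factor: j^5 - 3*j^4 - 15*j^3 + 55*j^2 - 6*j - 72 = (j - 3)*(j^4 - 15*j^2 + 10*j + 24) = (j - 3)*(j + 1)*(j^3 - j^2 - 14*j + 24) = (j - 3)^2*(j + 1)*(j^2 + 2*j - 8) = (j - 3)^2*(j + 1)*(j + 4)*(j - 2)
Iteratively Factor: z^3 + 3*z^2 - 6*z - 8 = (z + 1)*(z^2 + 2*z - 8) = (z - 2)*(z + 1)*(z + 4)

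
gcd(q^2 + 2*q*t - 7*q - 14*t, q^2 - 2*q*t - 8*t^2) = q + 2*t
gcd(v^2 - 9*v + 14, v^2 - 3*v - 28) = v - 7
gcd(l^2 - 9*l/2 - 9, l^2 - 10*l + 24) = l - 6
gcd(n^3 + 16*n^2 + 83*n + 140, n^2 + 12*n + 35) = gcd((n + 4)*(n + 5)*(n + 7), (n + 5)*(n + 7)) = n^2 + 12*n + 35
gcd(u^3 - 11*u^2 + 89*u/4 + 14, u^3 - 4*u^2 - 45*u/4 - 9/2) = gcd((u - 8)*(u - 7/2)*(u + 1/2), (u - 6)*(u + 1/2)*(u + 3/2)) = u + 1/2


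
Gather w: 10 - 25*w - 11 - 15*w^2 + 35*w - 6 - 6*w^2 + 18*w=-21*w^2 + 28*w - 7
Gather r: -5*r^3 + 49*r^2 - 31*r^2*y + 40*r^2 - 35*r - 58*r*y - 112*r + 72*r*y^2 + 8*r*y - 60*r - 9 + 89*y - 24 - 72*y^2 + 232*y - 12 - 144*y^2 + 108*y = -5*r^3 + r^2*(89 - 31*y) + r*(72*y^2 - 50*y - 207) - 216*y^2 + 429*y - 45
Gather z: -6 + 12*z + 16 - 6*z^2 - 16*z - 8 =-6*z^2 - 4*z + 2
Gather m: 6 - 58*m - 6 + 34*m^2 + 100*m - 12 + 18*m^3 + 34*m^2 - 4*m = 18*m^3 + 68*m^2 + 38*m - 12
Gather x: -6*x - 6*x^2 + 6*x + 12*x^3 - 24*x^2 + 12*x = 12*x^3 - 30*x^2 + 12*x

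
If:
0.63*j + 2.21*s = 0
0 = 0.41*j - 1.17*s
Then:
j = 0.00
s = 0.00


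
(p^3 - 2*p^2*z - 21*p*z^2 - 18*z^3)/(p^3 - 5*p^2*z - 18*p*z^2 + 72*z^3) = (-p^2 - 4*p*z - 3*z^2)/(-p^2 - p*z + 12*z^2)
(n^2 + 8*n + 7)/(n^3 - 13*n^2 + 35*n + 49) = (n + 7)/(n^2 - 14*n + 49)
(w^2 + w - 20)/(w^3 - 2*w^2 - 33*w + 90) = (w^2 + w - 20)/(w^3 - 2*w^2 - 33*w + 90)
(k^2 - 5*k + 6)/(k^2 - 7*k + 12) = (k - 2)/(k - 4)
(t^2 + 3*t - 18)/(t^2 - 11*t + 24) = (t + 6)/(t - 8)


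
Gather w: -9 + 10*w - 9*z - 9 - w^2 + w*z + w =-w^2 + w*(z + 11) - 9*z - 18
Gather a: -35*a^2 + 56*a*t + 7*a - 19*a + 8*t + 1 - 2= -35*a^2 + a*(56*t - 12) + 8*t - 1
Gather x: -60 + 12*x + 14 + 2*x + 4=14*x - 42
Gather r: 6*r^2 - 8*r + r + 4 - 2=6*r^2 - 7*r + 2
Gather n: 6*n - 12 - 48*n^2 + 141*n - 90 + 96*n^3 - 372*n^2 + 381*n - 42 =96*n^3 - 420*n^2 + 528*n - 144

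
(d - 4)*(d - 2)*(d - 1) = d^3 - 7*d^2 + 14*d - 8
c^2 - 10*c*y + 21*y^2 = (c - 7*y)*(c - 3*y)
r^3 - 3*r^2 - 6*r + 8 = (r - 4)*(r - 1)*(r + 2)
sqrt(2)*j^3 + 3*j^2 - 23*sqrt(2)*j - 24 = (j - 3*sqrt(2))*(j + 4*sqrt(2))*(sqrt(2)*j + 1)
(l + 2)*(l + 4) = l^2 + 6*l + 8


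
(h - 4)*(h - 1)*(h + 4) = h^3 - h^2 - 16*h + 16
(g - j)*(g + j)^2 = g^3 + g^2*j - g*j^2 - j^3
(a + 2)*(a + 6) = a^2 + 8*a + 12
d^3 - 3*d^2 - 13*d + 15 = (d - 5)*(d - 1)*(d + 3)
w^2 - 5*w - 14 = (w - 7)*(w + 2)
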